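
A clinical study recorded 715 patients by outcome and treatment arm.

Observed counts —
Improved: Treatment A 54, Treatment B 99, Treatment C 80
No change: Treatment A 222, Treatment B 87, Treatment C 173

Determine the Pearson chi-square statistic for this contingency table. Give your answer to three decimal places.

Row totals: 233, 482. Column totals: 276, 186, 253. Grand total N = 715.
Expected counts (row total × column total / N):
  Improved, Treatment A: 233×276/715 = 89.9413
  Improved, Treatment B: 233×186/715 = 60.6126
  Improved, Treatment C: 233×253/715 = 82.4462
  No change, Treatment A: 482×276/715 = 186.0587
  No change, Treatment B: 482×186/715 = 125.3874
  No change, Treatment C: 482×253/715 = 170.5538
Contributions (O − E)²/E:
  (54 − 89.9413)²/89.9413 = 14.3624
  (99 − 60.6126)²/60.6126 = 24.3117
  (80 − 82.4462)²/82.4462 = 0.0726
  (222 − 186.0587)²/186.0587 = 6.9428
  (87 − 125.3874)²/125.3874 = 11.7523
  (173 − 170.5538)²/170.5538 = 0.0351
χ² = 14.3624 + 24.3117 + 0.0726 + 6.9428 + 11.7523 + 0.0351 = 57.477

57.477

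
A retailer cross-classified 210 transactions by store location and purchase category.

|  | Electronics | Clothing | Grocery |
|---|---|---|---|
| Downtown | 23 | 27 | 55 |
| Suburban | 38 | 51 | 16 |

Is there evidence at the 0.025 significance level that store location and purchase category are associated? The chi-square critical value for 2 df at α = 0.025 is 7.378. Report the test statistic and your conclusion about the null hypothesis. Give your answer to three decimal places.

Row totals: 105, 105. Column totals: 61, 78, 71. Grand total N = 210.
Expected counts (row total × column total / N):
  Downtown, Electronics: 105×61/210 = 30.5000
  Downtown, Clothing: 105×78/210 = 39.0000
  Downtown, Grocery: 105×71/210 = 35.5000
  Suburban, Electronics: 105×61/210 = 30.5000
  Suburban, Clothing: 105×78/210 = 39.0000
  Suburban, Grocery: 105×71/210 = 35.5000
Contributions (O − E)²/E:
  (23 − 30.5000)²/30.5000 = 1.8443
  (27 − 39.0000)²/39.0000 = 3.6923
  (55 − 35.5000)²/35.5000 = 10.7113
  (38 − 30.5000)²/30.5000 = 1.8443
  (51 − 39.0000)²/39.0000 = 3.6923
  (16 − 35.5000)²/35.5000 = 10.7113
χ² = 1.8443 + 3.6923 + 10.7113 + 1.8443 + 3.6923 + 10.7113 = 32.496
df = (2−1)(3−1) = 2. Since 32.496 > 7.378, reject the null hypothesis of independence at α = 0.025.

32.496; reject H₀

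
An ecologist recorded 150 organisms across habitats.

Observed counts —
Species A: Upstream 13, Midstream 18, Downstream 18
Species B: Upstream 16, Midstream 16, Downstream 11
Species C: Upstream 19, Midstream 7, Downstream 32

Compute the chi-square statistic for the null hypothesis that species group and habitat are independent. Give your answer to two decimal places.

Row totals: 49, 43, 58. Column totals: 48, 41, 61. Grand total N = 150.
Expected counts (row total × column total / N):
  Species A, Upstream: 49×48/150 = 15.680
  Species A, Midstream: 49×41/150 = 13.393
  Species A, Downstream: 49×61/150 = 19.927
  Species B, Upstream: 43×48/150 = 13.760
  Species B, Midstream: 43×41/150 = 11.753
  Species B, Downstream: 43×61/150 = 17.487
  Species C, Upstream: 58×48/150 = 18.560
  Species C, Midstream: 58×41/150 = 15.853
  Species C, Downstream: 58×61/150 = 23.587
Contributions (O − E)²/E:
  (13 − 15.680)²/15.680 = 0.4581
  (18 − 13.393)²/13.393 = 1.5847
  (18 − 19.927)²/19.927 = 0.1863
  (16 − 13.760)²/13.760 = 0.3647
  (16 − 11.753)²/11.753 = 1.5347
  (11 − 17.487)²/17.487 = 2.4064
  (19 − 18.560)²/18.560 = 0.0104
  (7 − 15.853)²/15.853 = 4.9439
  (32 − 23.587)²/23.587 = 3.0007
χ² = 0.4581 + 1.5847 + 0.1863 + 0.3647 + 1.5347 + 2.4064 + 0.0104 + 4.9439 + 3.0007 = 14.49

14.49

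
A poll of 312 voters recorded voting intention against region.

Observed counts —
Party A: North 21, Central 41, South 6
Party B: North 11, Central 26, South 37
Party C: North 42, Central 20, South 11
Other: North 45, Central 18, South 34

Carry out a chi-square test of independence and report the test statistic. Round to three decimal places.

Row totals: 68, 74, 73, 97. Column totals: 119, 105, 88. Grand total N = 312.
Expected counts (row total × column total / N):
  Party A, North: 68×119/312 = 25.93590
  Party A, Central: 68×105/312 = 22.88462
  Party A, South: 68×88/312 = 19.17949
  Party B, North: 74×119/312 = 28.22436
  Party B, Central: 74×105/312 = 24.90385
  Party B, South: 74×88/312 = 20.87179
  Party C, North: 73×119/312 = 27.84295
  Party C, Central: 73×105/312 = 24.56731
  Party C, South: 73×88/312 = 20.58974
  Other, North: 97×119/312 = 36.99679
  Other, Central: 97×105/312 = 32.64423
  Other, South: 97×88/312 = 27.35897
Contributions (O − E)²/E:
  (21 − 25.93590)²/25.93590 = 0.9394
  (41 − 22.88462)²/22.88462 = 14.3401
  (6 − 19.17949)²/19.17949 = 9.0565
  (11 − 28.22436)²/28.22436 = 10.5114
  (26 − 24.90385)²/24.90385 = 0.0482
  (37 − 20.87179)²/20.87179 = 12.4627
  (42 − 27.84295)²/27.84295 = 7.1983
  (20 − 24.56731)²/24.56731 = 0.8491
  (11 − 20.58974)²/20.58974 = 4.4665
  (45 − 36.99679)²/36.99679 = 1.7313
  (18 − 32.64423)²/32.64423 = 6.5694
  (34 − 27.35897)²/27.35897 = 1.6120
χ² = 0.9394 + 14.3401 + 9.0565 + 10.5114 + 0.0482 + 12.4627 + 7.1983 + 0.8491 + 4.4665 + 1.7313 + 6.5694 + 1.6120 = 69.785

69.785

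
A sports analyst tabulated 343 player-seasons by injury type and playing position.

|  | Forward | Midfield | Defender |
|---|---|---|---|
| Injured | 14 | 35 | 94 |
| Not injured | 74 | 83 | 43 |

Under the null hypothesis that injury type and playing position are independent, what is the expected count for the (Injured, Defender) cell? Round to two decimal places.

Row total (Injured) = 143; column total (Defender) = 137; grand total N = 343.
Expected count = (row total × column total) / N = 143 × 137 / 343 = 57.12.

57.12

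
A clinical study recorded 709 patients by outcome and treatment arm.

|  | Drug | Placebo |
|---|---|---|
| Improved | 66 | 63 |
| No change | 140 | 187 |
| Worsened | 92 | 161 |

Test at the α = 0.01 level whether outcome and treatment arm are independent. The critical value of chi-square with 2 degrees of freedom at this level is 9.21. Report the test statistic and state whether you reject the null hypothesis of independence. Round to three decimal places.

7.832; fail to reject H₀

Row totals: 129, 327, 253. Column totals: 298, 411. Grand total N = 709.
Expected counts (row total × column total / N):
  Improved, Drug: 129×298/709 = 54.2200
  Improved, Placebo: 129×411/709 = 74.7800
  No change, Drug: 327×298/709 = 137.4415
  No change, Placebo: 327×411/709 = 189.5585
  Worsened, Drug: 253×298/709 = 106.3385
  Worsened, Placebo: 253×411/709 = 146.6615
Contributions (O − E)²/E:
  (66 − 54.2200)²/54.2200 = 2.5594
  (63 − 74.7800)²/74.7800 = 1.8557
  (140 − 137.4415)²/137.4415 = 0.0476
  (187 − 189.5585)²/189.5585 = 0.0345
  (92 − 106.3385)²/106.3385 = 1.9334
  (161 − 146.6615)²/146.6615 = 1.4018
χ² = 2.5594 + 1.8557 + 0.0476 + 0.0345 + 1.9334 + 1.4018 = 7.832
df = (3−1)(2−1) = 2. Since 7.832 < 9.21, fail to reject the null hypothesis of independence at α = 0.01.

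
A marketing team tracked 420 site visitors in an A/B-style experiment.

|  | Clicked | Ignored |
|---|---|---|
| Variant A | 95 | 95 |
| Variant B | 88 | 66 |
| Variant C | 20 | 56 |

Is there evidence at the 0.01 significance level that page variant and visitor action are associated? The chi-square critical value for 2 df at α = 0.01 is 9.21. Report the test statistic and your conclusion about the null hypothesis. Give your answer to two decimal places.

Row totals: 190, 154, 76. Column totals: 203, 217. Grand total N = 420.
Expected counts (row total × column total / N):
  Variant A, Clicked: 190×203/420 = 91.833
  Variant A, Ignored: 190×217/420 = 98.167
  Variant B, Clicked: 154×203/420 = 74.433
  Variant B, Ignored: 154×217/420 = 79.567
  Variant C, Clicked: 76×203/420 = 36.733
  Variant C, Ignored: 76×217/420 = 39.267
Contributions (O − E)²/E:
  (95 − 91.833)²/91.833 = 0.1092
  (95 − 98.167)²/98.167 = 0.1022
  (88 − 74.433)²/74.433 = 2.4729
  (66 − 79.567)²/79.567 = 2.3133
  (20 − 36.733)²/36.733 = 7.6224
  (56 − 39.267)²/39.267 = 7.1305
χ² = 0.1092 + 0.1022 + 2.4729 + 2.3133 + 7.6224 + 7.1305 = 19.75
df = (3−1)(2−1) = 2. Since 19.75 > 9.21, reject the null hypothesis of independence at α = 0.01.

19.75; reject H₀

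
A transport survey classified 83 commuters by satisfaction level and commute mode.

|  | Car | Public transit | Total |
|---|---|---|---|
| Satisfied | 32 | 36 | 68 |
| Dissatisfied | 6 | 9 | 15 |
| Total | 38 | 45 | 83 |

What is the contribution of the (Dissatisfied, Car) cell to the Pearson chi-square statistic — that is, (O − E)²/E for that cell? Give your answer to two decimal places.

Row total (Dissatisfied) = 15; column total (Car) = 38; N = 83.
Expected count E = 15 × 38 / 83 = 6.867.
Contribution = (O − E)²/E = (6 − 6.867)² / 6.867 = 0.11.

0.11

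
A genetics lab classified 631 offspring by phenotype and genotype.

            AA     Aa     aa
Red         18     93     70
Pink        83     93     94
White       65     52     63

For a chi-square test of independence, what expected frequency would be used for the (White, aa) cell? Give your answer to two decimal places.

Row total (White) = 180; column total (aa) = 227; grand total N = 631.
Expected count = (row total × column total) / N = 180 × 227 / 631 = 64.75.

64.75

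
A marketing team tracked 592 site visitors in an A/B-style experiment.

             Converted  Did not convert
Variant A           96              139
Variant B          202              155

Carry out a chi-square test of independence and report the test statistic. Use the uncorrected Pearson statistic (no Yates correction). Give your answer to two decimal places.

Row totals: 235, 357. Column totals: 298, 294. Grand total N = 592.
Expected counts (row total × column total / N):
  Variant A, Converted: 235×298/592 = 118.294
  Variant A, Did not convert: 235×294/592 = 116.706
  Variant B, Converted: 357×298/592 = 179.706
  Variant B, Did not convert: 357×294/592 = 177.294
Contributions (O − E)²/E:
  (96 − 118.294)²/118.294 = 4.2016
  (139 − 116.706)²/116.706 = 4.2588
  (202 − 179.706)²/179.706 = 2.7658
  (155 − 177.294)²/177.294 = 2.8034
χ² = 4.2016 + 4.2588 + 2.7658 + 2.8034 = 14.03

14.03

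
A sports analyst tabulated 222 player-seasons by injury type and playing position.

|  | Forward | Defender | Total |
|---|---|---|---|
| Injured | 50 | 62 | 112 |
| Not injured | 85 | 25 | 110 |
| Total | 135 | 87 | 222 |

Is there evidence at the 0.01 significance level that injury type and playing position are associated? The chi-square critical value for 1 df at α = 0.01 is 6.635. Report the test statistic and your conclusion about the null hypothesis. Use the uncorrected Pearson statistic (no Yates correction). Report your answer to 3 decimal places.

Grand total N = 222.
Expected counts (row total × column total / N):
  Injured, Forward: 112×135/222 = 68.1081
  Injured, Defender: 112×87/222 = 43.8919
  Not injured, Forward: 110×135/222 = 66.8919
  Not injured, Defender: 110×87/222 = 43.1081
Contributions (O − E)²/E:
  (50 − 68.1081)²/68.1081 = 4.8145
  (62 − 43.8919)²/43.8919 = 7.4707
  (85 − 66.8919)²/66.8919 = 4.9020
  (25 − 43.1081)²/43.1081 = 7.6065
χ² = 4.8145 + 7.4707 + 4.9020 + 7.6065 = 24.794
df = (2−1)(2−1) = 1. Since 24.794 > 6.635, reject the null hypothesis of independence at α = 0.01.

24.794; reject H₀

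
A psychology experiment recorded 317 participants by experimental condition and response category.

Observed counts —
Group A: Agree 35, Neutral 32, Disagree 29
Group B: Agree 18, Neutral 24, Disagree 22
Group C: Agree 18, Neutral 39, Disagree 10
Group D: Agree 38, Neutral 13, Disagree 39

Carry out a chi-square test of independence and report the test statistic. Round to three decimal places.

35.477

Row totals: 96, 64, 67, 90. Column totals: 109, 108, 100. Grand total N = 317.
Expected counts (row total × column total / N):
  Group A, Agree: 96×109/317 = 33.0095
  Group A, Neutral: 96×108/317 = 32.7066
  Group A, Disagree: 96×100/317 = 30.2839
  Group B, Agree: 64×109/317 = 22.0063
  Group B, Neutral: 64×108/317 = 21.8044
  Group B, Disagree: 64×100/317 = 20.1893
  Group C, Agree: 67×109/317 = 23.0379
  Group C, Neutral: 67×108/317 = 22.8265
  Group C, Disagree: 67×100/317 = 21.1356
  Group D, Agree: 90×109/317 = 30.9464
  Group D, Neutral: 90×108/317 = 30.6625
  Group D, Disagree: 90×100/317 = 28.3912
Contributions (O − E)²/E:
  (35 − 33.0095)²/33.0095 = 0.1200
  (32 − 32.7066)²/32.7066 = 0.0153
  (29 − 30.2839)²/30.2839 = 0.0544
  (18 − 22.0063)²/22.0063 = 0.7294
  (24 − 21.8044)²/21.8044 = 0.2211
  (22 − 20.1893)²/20.1893 = 0.1624
  (18 − 23.0379)²/23.0379 = 1.1017
  (39 − 22.8265)²/22.8265 = 11.4596
  (10 − 21.1356)²/21.1356 = 5.8670
  (38 − 30.9464)²/30.9464 = 1.6077
  (13 − 30.6625)²/30.6625 = 10.1741
  (39 − 28.3912)²/28.3912 = 3.9641
χ² = 0.1200 + 0.0153 + 0.0544 + 0.7294 + 0.2211 + 0.1624 + 1.1017 + 11.4596 + 5.8670 + 1.6077 + 10.1741 + 3.9641 = 35.477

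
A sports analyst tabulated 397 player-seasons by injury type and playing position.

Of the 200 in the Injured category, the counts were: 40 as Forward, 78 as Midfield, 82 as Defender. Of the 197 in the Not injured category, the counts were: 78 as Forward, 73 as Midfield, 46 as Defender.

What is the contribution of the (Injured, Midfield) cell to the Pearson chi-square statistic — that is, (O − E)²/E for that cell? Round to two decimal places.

Row total (Injured) = 200; column total (Midfield) = 151; N = 397.
Expected count E = 200 × 151 / 397 = 76.071.
Contribution = (O − E)²/E = (78 − 76.071)² / 76.071 = 0.05.

0.05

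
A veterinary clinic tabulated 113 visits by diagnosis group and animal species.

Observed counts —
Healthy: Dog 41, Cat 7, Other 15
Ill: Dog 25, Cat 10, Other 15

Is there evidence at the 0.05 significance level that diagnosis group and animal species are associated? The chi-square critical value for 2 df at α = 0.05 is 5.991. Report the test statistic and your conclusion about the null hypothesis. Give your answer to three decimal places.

Row totals: 63, 50. Column totals: 66, 17, 30. Grand total N = 113.
Expected counts (row total × column total / N):
  Healthy, Dog: 63×66/113 = 36.7965
  Healthy, Cat: 63×17/113 = 9.4779
  Healthy, Other: 63×30/113 = 16.7257
  Ill, Dog: 50×66/113 = 29.2035
  Ill, Cat: 50×17/113 = 7.5221
  Ill, Other: 50×30/113 = 13.2743
Contributions (O − E)²/E:
  (41 − 36.7965)²/36.7965 = 0.4802
  (7 − 9.4779)²/9.4779 = 0.6478
  (15 − 16.7257)²/16.7257 = 0.1781
  (25 − 29.2035)²/29.2035 = 0.6050
  (10 − 7.5221)²/7.5221 = 0.8163
  (15 − 13.2743)²/13.2743 = 0.2243
χ² = 0.4802 + 0.6478 + 0.1781 + 0.6050 + 0.8163 + 0.2243 = 2.952
df = (2−1)(3−1) = 2. Since 2.952 < 5.991, fail to reject the null hypothesis of independence at α = 0.05.

2.952; fail to reject H₀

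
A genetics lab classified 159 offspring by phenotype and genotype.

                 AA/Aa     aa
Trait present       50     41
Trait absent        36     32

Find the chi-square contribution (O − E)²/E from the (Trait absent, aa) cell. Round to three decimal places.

0.019

Row total (Trait absent) = 68; column total (aa) = 73; N = 159.
Expected count E = 68 × 73 / 159 = 31.2201.
Contribution = (O − E)²/E = (32 − 31.2201)² / 31.2201 = 0.019.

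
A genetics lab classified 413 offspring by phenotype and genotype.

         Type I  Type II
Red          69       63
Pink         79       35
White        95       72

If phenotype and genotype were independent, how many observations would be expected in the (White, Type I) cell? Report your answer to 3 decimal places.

Row total (White) = 167; column total (Type I) = 243; grand total N = 413.
Expected count = (row total × column total) / N = 167 × 243 / 413 = 98.259.

98.259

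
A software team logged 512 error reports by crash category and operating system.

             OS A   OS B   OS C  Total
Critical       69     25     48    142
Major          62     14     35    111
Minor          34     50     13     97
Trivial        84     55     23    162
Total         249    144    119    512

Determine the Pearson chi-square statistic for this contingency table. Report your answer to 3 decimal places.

61.011

Grand total N = 512.
Expected counts (row total × column total / N):
  Critical, OS A: 142×249/512 = 69.05859
  Critical, OS B: 142×144/512 = 39.93750
  Critical, OS C: 142×119/512 = 33.00391
  Major, OS A: 111×249/512 = 53.98242
  Major, OS B: 111×144/512 = 31.21875
  Major, OS C: 111×119/512 = 25.79883
  Minor, OS A: 97×249/512 = 47.17383
  Minor, OS B: 97×144/512 = 27.28125
  Minor, OS C: 97×119/512 = 22.54492
  Trivial, OS A: 162×249/512 = 78.78516
  Trivial, OS B: 162×144/512 = 45.56250
  Trivial, OS C: 162×119/512 = 37.65234
Contributions (O − E)²/E:
  (69 − 69.05859)²/69.05859 = 0.0000
  (25 − 39.93750)²/39.93750 = 5.5870
  (48 − 33.00391)²/33.00391 = 6.8138
  (62 − 53.98242)²/53.98242 = 1.1908
  (14 − 31.21875)²/31.21875 = 9.4970
  (35 − 25.79883)²/25.79883 = 3.2816
  (34 − 47.17383)²/47.17383 = 3.6789
  (50 − 27.28125)²/27.28125 = 18.9193
  (13 − 22.54492)²/22.54492 = 4.0411
  (84 − 78.78516)²/78.78516 = 0.3452
  (55 − 45.56250)²/45.56250 = 1.9548
  (23 − 37.65234)²/37.65234 = 5.7019
χ² = 0.0000 + 5.5870 + 6.8138 + 1.1908 + 9.4970 + 3.2816 + 3.6789 + 18.9193 + 4.0411 + 0.3452 + 1.9548 + 5.7019 = 61.011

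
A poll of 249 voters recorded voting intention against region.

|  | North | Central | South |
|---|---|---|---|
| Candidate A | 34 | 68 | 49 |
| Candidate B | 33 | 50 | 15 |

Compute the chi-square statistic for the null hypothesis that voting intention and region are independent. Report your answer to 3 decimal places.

Row totals: 151, 98. Column totals: 67, 118, 64. Grand total N = 249.
Expected counts (row total × column total / N):
  Candidate A, North: 151×67/249 = 40.6305
  Candidate A, Central: 151×118/249 = 71.5582
  Candidate A, South: 151×64/249 = 38.8112
  Candidate B, North: 98×67/249 = 26.3695
  Candidate B, Central: 98×118/249 = 46.4418
  Candidate B, South: 98×64/249 = 25.1888
Contributions (O − E)²/E:
  (34 − 40.6305)²/40.6305 = 1.0820
  (68 − 71.5582)²/71.5582 = 0.1769
  (49 − 38.8112)²/38.8112 = 2.6748
  (33 − 26.3695)²/26.3695 = 1.6672
  (50 − 46.4418)²/46.4418 = 0.2726
  (15 − 25.1888)²/25.1888 = 4.1213
χ² = 1.0820 + 0.1769 + 2.6748 + 1.6672 + 0.2726 + 4.1213 = 9.995

9.995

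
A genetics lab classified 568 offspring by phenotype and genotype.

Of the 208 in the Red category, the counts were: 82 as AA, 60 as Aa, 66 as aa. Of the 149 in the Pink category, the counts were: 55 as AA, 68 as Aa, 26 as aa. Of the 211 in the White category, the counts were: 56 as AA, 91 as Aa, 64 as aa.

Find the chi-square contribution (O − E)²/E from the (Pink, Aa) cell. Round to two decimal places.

Row total (Pink) = 149; column total (Aa) = 219; N = 568.
Expected count E = 149 × 219 / 568 = 57.449.
Contribution = (O − E)²/E = (68 − 57.449)² / 57.449 = 1.94.

1.94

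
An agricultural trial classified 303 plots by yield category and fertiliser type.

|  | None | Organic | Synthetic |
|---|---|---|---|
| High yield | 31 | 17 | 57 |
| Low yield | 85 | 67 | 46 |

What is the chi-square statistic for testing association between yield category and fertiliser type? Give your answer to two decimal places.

Row totals: 105, 198. Column totals: 116, 84, 103. Grand total N = 303.
Expected counts (row total × column total / N):
  High yield, None: 105×116/303 = 40.198
  High yield, Organic: 105×84/303 = 29.109
  High yield, Synthetic: 105×103/303 = 35.693
  Low yield, None: 198×116/303 = 75.802
  Low yield, Organic: 198×84/303 = 54.891
  Low yield, Synthetic: 198×103/303 = 67.307
Contributions (O − E)²/E:
  (31 − 40.198)²/40.198 = 2.1047
  (17 − 29.109)²/29.109 = 5.0372
  (57 − 35.693)²/35.693 = 12.7193
  (85 − 75.802)²/75.802 = 1.1161
  (67 − 54.891)²/54.891 = 2.6713
  (46 − 67.307)²/67.307 = 6.7450
χ² = 2.1047 + 5.0372 + 12.7193 + 1.1161 + 2.6713 + 6.7450 = 30.39

30.39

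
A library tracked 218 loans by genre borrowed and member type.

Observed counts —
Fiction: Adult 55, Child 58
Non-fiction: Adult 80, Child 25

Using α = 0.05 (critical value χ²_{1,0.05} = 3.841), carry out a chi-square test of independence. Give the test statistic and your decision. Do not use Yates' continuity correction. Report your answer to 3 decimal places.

17.480; reject H₀

Row totals: 113, 105. Column totals: 135, 83. Grand total N = 218.
Expected counts (row total × column total / N):
  Fiction, Adult: 113×135/218 = 69.9771
  Fiction, Child: 113×83/218 = 43.0229
  Non-fiction, Adult: 105×135/218 = 65.0229
  Non-fiction, Child: 105×83/218 = 39.9771
Contributions (O − E)²/E:
  (55 − 69.9771)²/69.9771 = 3.2055
  (58 − 43.0229)²/43.0229 = 5.2138
  (80 − 65.0229)²/65.0229 = 3.4498
  (25 − 39.9771)²/39.9771 = 5.6111
χ² = 3.2055 + 5.2138 + 3.4498 + 5.6111 = 17.480
df = (2−1)(2−1) = 1. Since 17.480 > 3.841, reject the null hypothesis of independence at α = 0.05.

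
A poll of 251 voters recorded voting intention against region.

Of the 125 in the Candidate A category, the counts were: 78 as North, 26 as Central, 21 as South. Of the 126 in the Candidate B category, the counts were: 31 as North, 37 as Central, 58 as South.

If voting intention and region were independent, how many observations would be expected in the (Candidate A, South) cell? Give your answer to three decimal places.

39.343

Row total (Candidate A) = 125; column total (South) = 79; grand total N = 251.
Expected count = (row total × column total) / N = 125 × 79 / 251 = 39.343.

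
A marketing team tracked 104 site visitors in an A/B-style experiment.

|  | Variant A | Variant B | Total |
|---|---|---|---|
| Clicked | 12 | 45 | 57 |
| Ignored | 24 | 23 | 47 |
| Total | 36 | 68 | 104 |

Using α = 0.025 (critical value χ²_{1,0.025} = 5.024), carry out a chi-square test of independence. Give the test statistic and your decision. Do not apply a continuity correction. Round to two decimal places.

10.25; reject H₀

Grand total N = 104.
Expected counts (row total × column total / N):
  Clicked, Variant A: 57×36/104 = 19.731
  Clicked, Variant B: 57×68/104 = 37.269
  Ignored, Variant A: 47×36/104 = 16.269
  Ignored, Variant B: 47×68/104 = 30.731
Contributions (O − E)²/E:
  (12 − 19.731)²/19.731 = 3.0292
  (45 − 37.269)²/37.269 = 1.6037
  (24 − 16.269)²/16.269 = 3.6738
  (23 − 30.731)²/30.731 = 1.9449
χ² = 3.0292 + 1.6037 + 3.6738 + 1.9449 = 10.25
df = (2−1)(2−1) = 1. Since 10.25 > 5.024, reject the null hypothesis of independence at α = 0.025.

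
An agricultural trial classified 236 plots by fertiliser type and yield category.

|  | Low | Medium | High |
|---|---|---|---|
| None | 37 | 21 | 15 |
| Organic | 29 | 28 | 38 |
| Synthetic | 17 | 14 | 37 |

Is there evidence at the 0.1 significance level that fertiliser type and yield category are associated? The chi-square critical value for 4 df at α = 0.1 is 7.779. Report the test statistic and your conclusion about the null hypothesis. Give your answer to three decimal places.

Row totals: 73, 95, 68. Column totals: 83, 63, 90. Grand total N = 236.
Expected counts (row total × column total / N):
  None, Low: 73×83/236 = 25.6737
  None, Medium: 73×63/236 = 19.4873
  None, High: 73×90/236 = 27.8390
  Organic, Low: 95×83/236 = 33.4110
  Organic, Medium: 95×63/236 = 25.3602
  Organic, High: 95×90/236 = 36.2288
  Synthetic, Low: 68×83/236 = 23.9153
  Synthetic, Medium: 68×63/236 = 18.1525
  Synthetic, High: 68×90/236 = 25.9322
Contributions (O − E)²/E:
  (37 − 25.6737)²/25.6737 = 4.9968
  (21 − 19.4873)²/19.4873 = 0.1174
  (15 − 27.8390)²/27.8390 = 5.9212
  (29 − 33.4110)²/33.4110 = 0.5824
  (28 − 25.3602)²/25.3602 = 0.2748
  (38 − 36.2288)²/36.2288 = 0.0866
  (17 − 23.9153)²/23.9153 = 1.9996
  (14 − 18.1525)²/18.1525 = 0.9499
  (37 − 25.9322)²/25.9322 = 4.7237
χ² = 4.9968 + 0.1174 + 5.9212 + 0.5824 + 0.2748 + 0.0866 + 1.9996 + 0.9499 + 4.7237 = 19.652
df = (3−1)(3−1) = 4. Since 19.652 > 7.779, reject the null hypothesis of independence at α = 0.1.

19.652; reject H₀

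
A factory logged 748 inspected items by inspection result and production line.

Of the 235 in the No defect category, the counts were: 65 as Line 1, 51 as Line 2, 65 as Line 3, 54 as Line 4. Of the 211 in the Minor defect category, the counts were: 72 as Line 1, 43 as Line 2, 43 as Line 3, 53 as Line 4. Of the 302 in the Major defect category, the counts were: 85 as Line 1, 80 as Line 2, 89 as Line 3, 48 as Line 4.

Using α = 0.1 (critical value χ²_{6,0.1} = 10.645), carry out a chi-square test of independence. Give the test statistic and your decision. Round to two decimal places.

Row totals: 235, 211, 302. Column totals: 222, 174, 197, 155. Grand total N = 748.
Expected counts (row total × column total / N):
  No defect, Line 1: 235×222/748 = 69.746
  No defect, Line 2: 235×174/748 = 54.666
  No defect, Line 3: 235×197/748 = 61.892
  No defect, Line 4: 235×155/748 = 48.697
  Minor defect, Line 1: 211×222/748 = 62.623
  Minor defect, Line 2: 211×174/748 = 49.083
  Minor defect, Line 3: 211×197/748 = 55.571
  Minor defect, Line 4: 211×155/748 = 43.723
  Major defect, Line 1: 302×222/748 = 89.631
  Major defect, Line 2: 302×174/748 = 70.251
  Major defect, Line 3: 302×197/748 = 79.537
  Major defect, Line 4: 302×155/748 = 62.580
Contributions (O − E)²/E:
  (65 − 69.746)²/69.746 = 0.3230
  (51 − 54.666)²/54.666 = 0.2458
  (65 − 61.892)²/61.892 = 0.1561
  (54 − 48.697)²/48.697 = 0.5775
  (72 − 62.623)²/62.623 = 1.4041
  (43 − 49.083)²/49.083 = 0.7539
  (43 − 55.571)²/55.571 = 2.8438
  (53 − 43.723)²/43.723 = 1.9684
  (85 − 89.631)²/89.631 = 0.2393
  (80 − 70.251)²/70.251 = 1.3529
  (89 − 79.537)²/79.537 = 1.1259
  (48 − 62.580)²/62.580 = 3.3969
χ² = 0.3230 + 0.2458 + 0.1561 + 0.5775 + 1.4041 + 0.7539 + 2.8438 + 1.9684 + 0.2393 + 1.3529 + 1.1259 + 3.3969 = 14.39
df = (3−1)(4−1) = 6. Since 14.39 > 10.645, reject the null hypothesis of independence at α = 0.1.

14.39; reject H₀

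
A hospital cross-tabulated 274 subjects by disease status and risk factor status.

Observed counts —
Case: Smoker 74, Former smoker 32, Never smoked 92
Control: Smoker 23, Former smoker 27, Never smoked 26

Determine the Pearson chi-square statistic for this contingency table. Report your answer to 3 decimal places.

Row totals: 198, 76. Column totals: 97, 59, 118. Grand total N = 274.
Expected counts (row total × column total / N):
  Case, Smoker: 198×97/274 = 70.0949
  Case, Former smoker: 198×59/274 = 42.6350
  Case, Never smoked: 198×118/274 = 85.2701
  Control, Smoker: 76×97/274 = 26.9051
  Control, Former smoker: 76×59/274 = 16.3650
  Control, Never smoked: 76×118/274 = 32.7299
Contributions (O − E)²/E:
  (74 − 70.0949)²/70.0949 = 0.2176
  (32 − 42.6350)²/42.6350 = 2.6528
  (92 − 85.2701)²/85.2701 = 0.5312
  (23 − 26.9051)²/26.9051 = 0.5668
  (27 − 16.3650)²/16.3650 = 6.9113
  (26 − 32.7299)²/32.7299 = 1.3838
χ² = 0.2176 + 2.6528 + 0.5312 + 0.5668 + 6.9113 + 1.3838 = 12.264

12.264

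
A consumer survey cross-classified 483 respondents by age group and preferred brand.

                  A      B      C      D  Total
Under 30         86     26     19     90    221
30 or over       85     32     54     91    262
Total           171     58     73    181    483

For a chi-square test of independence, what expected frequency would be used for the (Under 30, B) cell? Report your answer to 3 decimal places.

26.538

Row total (Under 30) = 221; column total (B) = 58; grand total N = 483.
Expected count = (row total × column total) / N = 221 × 58 / 483 = 26.538.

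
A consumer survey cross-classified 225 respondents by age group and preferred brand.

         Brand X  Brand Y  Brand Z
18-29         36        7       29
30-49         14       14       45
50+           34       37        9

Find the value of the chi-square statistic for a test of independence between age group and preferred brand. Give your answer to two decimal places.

Row totals: 72, 73, 80. Column totals: 84, 58, 83. Grand total N = 225.
Expected counts (row total × column total / N):
  18-29, Brand X: 72×84/225 = 26.8800
  18-29, Brand Y: 72×58/225 = 18.5600
  18-29, Brand Z: 72×83/225 = 26.5600
  30-49, Brand X: 73×84/225 = 27.2533
  30-49, Brand Y: 73×58/225 = 18.8178
  30-49, Brand Z: 73×83/225 = 26.9289
  50+, Brand X: 80×84/225 = 29.8667
  50+, Brand Y: 80×58/225 = 20.6222
  50+, Brand Z: 80×83/225 = 29.5111
Contributions (O − E)²/E:
  (36 − 26.8800)²/26.8800 = 3.0943
  (7 − 18.5600)²/18.5600 = 7.2001
  (29 − 26.5600)²/26.5600 = 0.2242
  (14 − 27.2533)²/27.2533 = 6.4451
  (14 − 18.8178)²/18.8178 = 1.2335
  (45 − 26.9289)²/26.9289 = 12.1269
  (34 − 29.8667)²/29.8667 = 0.5720
  (37 − 20.6222)²/20.6222 = 13.0070
  (9 − 29.5111)²/29.5111 = 14.2558
χ² = 3.0943 + 7.2001 + 0.2242 + 6.4451 + 1.2335 + 12.1269 + 0.5720 + 13.0070 + 14.2558 = 58.16

58.16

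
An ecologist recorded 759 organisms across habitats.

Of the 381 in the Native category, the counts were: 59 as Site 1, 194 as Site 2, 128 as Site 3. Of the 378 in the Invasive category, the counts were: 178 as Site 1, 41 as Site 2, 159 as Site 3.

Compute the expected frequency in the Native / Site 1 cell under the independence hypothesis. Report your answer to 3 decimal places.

118.968

Row total (Native) = 381; column total (Site 1) = 237; grand total N = 759.
Expected count = (row total × column total) / N = 381 × 237 / 759 = 118.968.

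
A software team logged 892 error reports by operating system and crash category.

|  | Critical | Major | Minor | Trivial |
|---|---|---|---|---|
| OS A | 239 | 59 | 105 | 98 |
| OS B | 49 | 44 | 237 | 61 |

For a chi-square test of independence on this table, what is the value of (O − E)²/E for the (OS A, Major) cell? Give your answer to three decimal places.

0.023

Row total (OS A) = 501; column total (Major) = 103; N = 892.
Expected count E = 501 × 103 / 892 = 57.85090.
Contribution = (O − E)²/E = (59 − 57.85090)² / 57.85090 = 0.023.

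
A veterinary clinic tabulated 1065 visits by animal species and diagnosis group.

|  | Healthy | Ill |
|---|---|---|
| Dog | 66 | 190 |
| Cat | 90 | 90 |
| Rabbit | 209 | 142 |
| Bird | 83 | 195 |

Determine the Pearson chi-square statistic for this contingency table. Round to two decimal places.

Row totals: 256, 180, 351, 278. Column totals: 448, 617. Grand total N = 1065.
Expected counts (row total × column total / N):
  Dog, Healthy: 256×448/1065 = 107.688
  Dog, Ill: 256×617/1065 = 148.312
  Cat, Healthy: 180×448/1065 = 75.718
  Cat, Ill: 180×617/1065 = 104.282
  Rabbit, Healthy: 351×448/1065 = 147.651
  Rabbit, Ill: 351×617/1065 = 203.349
  Bird, Healthy: 278×448/1065 = 116.943
  Bird, Ill: 278×617/1065 = 161.057
Contributions (O − E)²/E:
  (66 − 107.688)²/107.688 = 16.1382
  (190 − 148.312)²/148.312 = 11.7178
  (90 − 75.718)²/75.718 = 2.6939
  (90 − 104.282)²/104.282 = 1.9560
  (209 − 147.651)²/147.651 = 25.4905
  (142 − 203.349)²/203.349 = 18.5086
  (83 − 116.943)²/116.943 = 9.8520
  (195 − 161.057)²/161.057 = 7.1535
χ² = 16.1382 + 11.7178 + 2.6939 + 1.9560 + 25.4905 + 18.5086 + 9.8520 + 7.1535 = 93.51

93.51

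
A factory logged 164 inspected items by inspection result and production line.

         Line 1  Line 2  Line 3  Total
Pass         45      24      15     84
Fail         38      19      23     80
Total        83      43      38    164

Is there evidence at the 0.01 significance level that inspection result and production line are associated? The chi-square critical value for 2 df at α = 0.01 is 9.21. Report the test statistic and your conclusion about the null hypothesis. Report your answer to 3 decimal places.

Grand total N = 164.
Expected counts (row total × column total / N):
  Pass, Line 1: 84×83/164 = 42.5122
  Pass, Line 2: 84×43/164 = 22.0244
  Pass, Line 3: 84×38/164 = 19.4634
  Fail, Line 1: 80×83/164 = 40.4878
  Fail, Line 2: 80×43/164 = 20.9756
  Fail, Line 3: 80×38/164 = 18.5366
Contributions (O − E)²/E:
  (45 − 42.5122)²/42.5122 = 0.1456
  (24 − 22.0244)²/22.0244 = 0.1772
  (15 − 19.4634)²/19.4634 = 1.0236
  (38 − 40.4878)²/40.4878 = 0.1529
  (19 − 20.9756)²/20.9756 = 0.1861
  (23 − 18.5366)²/18.5366 = 1.0747
χ² = 0.1456 + 0.1772 + 1.0236 + 0.1529 + 0.1861 + 1.0747 = 2.760
df = (2−1)(3−1) = 2. Since 2.760 < 9.21, fail to reject the null hypothesis of independence at α = 0.01.

2.760; fail to reject H₀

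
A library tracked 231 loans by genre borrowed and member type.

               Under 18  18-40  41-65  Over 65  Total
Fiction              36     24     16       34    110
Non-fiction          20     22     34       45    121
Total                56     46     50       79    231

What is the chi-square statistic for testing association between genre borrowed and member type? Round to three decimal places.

12.174

Grand total N = 231.
Expected counts (row total × column total / N):
  Fiction, Under 18: 110×56/231 = 26.6667
  Fiction, 18-40: 110×46/231 = 21.9048
  Fiction, 41-65: 110×50/231 = 23.8095
  Fiction, Over 65: 110×79/231 = 37.6190
  Non-fiction, Under 18: 121×56/231 = 29.3333
  Non-fiction, 18-40: 121×46/231 = 24.0952
  Non-fiction, 41-65: 121×50/231 = 26.1905
  Non-fiction, Over 65: 121×79/231 = 41.3810
Contributions (O − E)²/E:
  (36 − 26.6667)²/26.6667 = 3.2666
  (24 − 21.9048)²/21.9048 = 0.2004
  (16 − 23.8095)²/23.8095 = 2.5615
  (34 − 37.6190)²/37.6190 = 0.3482
  (20 − 29.3333)²/29.3333 = 2.9697
  (22 − 24.0952)²/24.0952 = 0.1822
  (34 − 26.1905)²/26.1905 = 2.3286
  (45 − 41.3810)²/41.3810 = 0.3165
χ² = 3.2666 + 0.2004 + 2.5615 + 0.3482 + 2.9697 + 0.1822 + 2.3286 + 0.3165 = 12.174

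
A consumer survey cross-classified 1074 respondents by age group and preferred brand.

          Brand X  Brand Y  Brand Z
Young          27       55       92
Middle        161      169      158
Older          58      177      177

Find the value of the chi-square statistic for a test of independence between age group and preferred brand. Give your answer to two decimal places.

Row totals: 174, 488, 412. Column totals: 246, 401, 427. Grand total N = 1074.
Expected counts (row total × column total / N):
  Young, Brand X: 174×246/1074 = 39.855
  Young, Brand Y: 174×401/1074 = 64.966
  Young, Brand Z: 174×427/1074 = 69.179
  Middle, Brand X: 488×246/1074 = 111.777
  Middle, Brand Y: 488×401/1074 = 182.205
  Middle, Brand Z: 488×427/1074 = 194.019
  Older, Brand X: 412×246/1074 = 94.369
  Older, Brand Y: 412×401/1074 = 153.829
  Older, Brand Z: 412×427/1074 = 163.803
Contributions (O − E)²/E:
  (27 − 39.855)²/39.855 = 4.1463
  (55 − 64.966)²/64.966 = 1.5288
  (92 − 69.179)²/69.179 = 7.5283
  (161 − 111.777)²/111.777 = 21.6762
  (169 − 182.205)²/182.205 = 0.9570
  (158 − 194.019)²/194.019 = 6.6868
  (58 − 94.369)²/94.369 = 14.0163
  (177 − 153.829)²/153.829 = 3.4902
  (177 − 163.803)²/163.803 = 1.0632
χ² = 4.1463 + 1.5288 + 7.5283 + 21.6762 + 0.9570 + 6.6868 + 14.0163 + 3.4902 + 1.0632 = 61.09

61.09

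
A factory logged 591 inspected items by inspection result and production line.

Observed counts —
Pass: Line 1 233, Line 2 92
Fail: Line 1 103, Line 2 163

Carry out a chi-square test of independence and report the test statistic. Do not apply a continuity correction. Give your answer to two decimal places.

64.82

Row totals: 325, 266. Column totals: 336, 255. Grand total N = 591.
Expected counts (row total × column total / N):
  Pass, Line 1: 325×336/591 = 184.772
  Pass, Line 2: 325×255/591 = 140.228
  Fail, Line 1: 266×336/591 = 151.228
  Fail, Line 2: 266×255/591 = 114.772
Contributions (O − E)²/E:
  (233 − 184.772)²/184.772 = 12.5882
  (92 − 140.228)²/140.228 = 16.5868
  (103 − 151.228)²/151.228 = 15.3804
  (163 − 114.772)²/114.772 = 20.2657
χ² = 12.5882 + 16.5868 + 15.3804 + 20.2657 = 64.82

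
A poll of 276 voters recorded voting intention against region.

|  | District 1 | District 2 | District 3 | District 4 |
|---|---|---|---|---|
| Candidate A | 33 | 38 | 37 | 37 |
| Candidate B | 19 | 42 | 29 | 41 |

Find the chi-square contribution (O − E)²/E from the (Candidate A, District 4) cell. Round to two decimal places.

Row total (Candidate A) = 145; column total (District 4) = 78; N = 276.
Expected count E = 145 × 78 / 276 = 40.978.
Contribution = (O − E)²/E = (37 − 40.978)² / 40.978 = 0.39.

0.39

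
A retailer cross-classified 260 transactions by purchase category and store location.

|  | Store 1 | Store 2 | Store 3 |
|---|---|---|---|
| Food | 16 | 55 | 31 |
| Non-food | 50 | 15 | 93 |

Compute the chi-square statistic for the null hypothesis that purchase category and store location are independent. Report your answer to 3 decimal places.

Row totals: 102, 158. Column totals: 66, 70, 124. Grand total N = 260.
Expected counts (row total × column total / N):
  Food, Store 1: 102×66/260 = 25.8923
  Food, Store 2: 102×70/260 = 27.4615
  Food, Store 3: 102×124/260 = 48.6462
  Non-food, Store 1: 158×66/260 = 40.1077
  Non-food, Store 2: 158×70/260 = 42.5385
  Non-food, Store 3: 158×124/260 = 75.3538
Contributions (O − E)²/E:
  (16 − 25.8923)²/25.8923 = 3.7794
  (55 − 27.4615)²/27.4615 = 27.6157
  (31 − 48.6462)²/48.6462 = 6.4011
  (50 − 40.1077)²/40.1077 = 2.4399
  (15 − 42.5385)²/42.5385 = 17.8278
  (93 − 75.3538)²/75.3538 = 4.1324
χ² = 3.7794 + 27.6157 + 6.4011 + 2.4399 + 17.8278 + 4.1324 = 62.196

62.196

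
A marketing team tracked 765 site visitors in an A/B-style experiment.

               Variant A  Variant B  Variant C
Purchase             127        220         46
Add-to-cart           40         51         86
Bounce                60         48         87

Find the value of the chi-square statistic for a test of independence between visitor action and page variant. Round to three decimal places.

Row totals: 393, 177, 195. Column totals: 227, 319, 219. Grand total N = 765.
Expected counts (row total × column total / N):
  Purchase, Variant A: 393×227/765 = 116.6157
  Purchase, Variant B: 393×319/765 = 163.8784
  Purchase, Variant C: 393×219/765 = 112.5059
  Add-to-cart, Variant A: 177×227/765 = 52.5216
  Add-to-cart, Variant B: 177×319/765 = 73.8078
  Add-to-cart, Variant C: 177×219/765 = 50.6706
  Bounce, Variant A: 195×227/765 = 57.8627
  Bounce, Variant B: 195×319/765 = 81.3137
  Bounce, Variant C: 195×219/765 = 55.8235
Contributions (O − E)²/E:
  (127 − 116.6157)²/116.6157 = 0.9247
  (220 − 163.8784)²/163.8784 = 19.2193
  (46 − 112.5059)²/112.5059 = 39.3138
  (40 − 52.5216)²/52.5216 = 2.9853
  (51 − 73.8078)²/73.8078 = 7.0480
  (86 − 50.6706)²/50.6706 = 24.6330
  (60 − 57.8627)²/57.8627 = 0.0789
  (48 − 81.3137)²/81.3137 = 13.6484
  (87 − 55.8235)²/55.8235 = 17.4116
χ² = 0.9247 + 19.2193 + 39.3138 + 2.9853 + 7.0480 + 24.6330 + 0.0789 + 13.6484 + 17.4116 = 125.263

125.263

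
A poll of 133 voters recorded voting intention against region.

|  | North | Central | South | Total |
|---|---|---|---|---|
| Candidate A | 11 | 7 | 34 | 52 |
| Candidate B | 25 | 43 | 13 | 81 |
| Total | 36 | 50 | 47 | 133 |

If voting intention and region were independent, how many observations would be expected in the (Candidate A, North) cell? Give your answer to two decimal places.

14.08

Row total (Candidate A) = 52; column total (North) = 36; grand total N = 133.
Expected count = (row total × column total) / N = 52 × 36 / 133 = 14.08.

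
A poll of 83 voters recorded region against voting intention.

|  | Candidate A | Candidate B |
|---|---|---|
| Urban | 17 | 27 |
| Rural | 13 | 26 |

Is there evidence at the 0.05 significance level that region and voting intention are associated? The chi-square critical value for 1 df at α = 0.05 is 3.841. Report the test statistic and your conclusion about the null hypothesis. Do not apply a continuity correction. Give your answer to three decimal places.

Row totals: 44, 39. Column totals: 30, 53. Grand total N = 83.
Expected counts (row total × column total / N):
  Urban, Candidate A: 44×30/83 = 15.9036
  Urban, Candidate B: 44×53/83 = 28.0964
  Rural, Candidate A: 39×30/83 = 14.0964
  Rural, Candidate B: 39×53/83 = 24.9036
Contributions (O − E)²/E:
  (17 − 15.9036)²/15.9036 = 0.0756
  (27 − 28.0964)²/28.0964 = 0.0428
  (13 − 14.0964)²/14.0964 = 0.0853
  (26 − 24.9036)²/24.9036 = 0.0483
χ² = 0.0756 + 0.0428 + 0.0853 + 0.0483 = 0.252
df = (2−1)(2−1) = 1. Since 0.252 < 3.841, fail to reject the null hypothesis of independence at α = 0.05.

0.252; fail to reject H₀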